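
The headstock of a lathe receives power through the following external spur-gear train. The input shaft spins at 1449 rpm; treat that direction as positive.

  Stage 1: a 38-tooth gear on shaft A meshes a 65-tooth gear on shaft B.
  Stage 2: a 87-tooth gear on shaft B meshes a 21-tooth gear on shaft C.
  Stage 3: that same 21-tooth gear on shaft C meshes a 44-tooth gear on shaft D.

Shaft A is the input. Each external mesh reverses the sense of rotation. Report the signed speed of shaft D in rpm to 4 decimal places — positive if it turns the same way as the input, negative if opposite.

Stage 1 [38T→65T]: ω = 1449.0000×38/65 = 847.1077 rpm, dir flips to −; running = −847.1077
Stage 2 [87T→21T]: ω = 847.1077×87/21 = 3509.4462 rpm, dir flips to +; running = +3509.4462
Stage 3 [21T→44T]: ω = 3509.4462×21/44 = 1674.9629 rpm, dir flips to −; running = −1674.9629

-1674.9629 rpm (opposite to input, |ω| = 1674.9629 rpm)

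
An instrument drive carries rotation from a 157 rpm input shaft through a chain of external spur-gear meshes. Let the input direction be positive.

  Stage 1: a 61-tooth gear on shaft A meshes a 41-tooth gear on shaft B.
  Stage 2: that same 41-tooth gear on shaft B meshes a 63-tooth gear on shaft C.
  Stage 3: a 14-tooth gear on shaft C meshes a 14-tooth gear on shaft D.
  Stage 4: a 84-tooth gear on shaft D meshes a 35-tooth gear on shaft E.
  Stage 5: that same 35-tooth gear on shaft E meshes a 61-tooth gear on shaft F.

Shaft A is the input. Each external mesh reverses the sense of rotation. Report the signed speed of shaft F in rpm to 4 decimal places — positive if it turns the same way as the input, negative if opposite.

-209.3333 rpm (opposite to input, |ω| = 209.3333 rpm)

Stage 1 [61T→41T]: ω = 157.0000×61/41 = 233.5854 rpm, dir flips to −; running = −233.5854
Stage 2 [41T→63T]: ω = 233.5854×41/63 = 152.0159 rpm, dir flips to +; running = +152.0159
Stage 3 [14T→14T]: ω = 152.0159×14/14 = 152.0159 rpm, dir flips to −; running = −152.0159
Stage 4 [84T→35T]: ω = 152.0159×84/35 = 364.8381 rpm, dir flips to +; running = +364.8381
Stage 5 [35T→61T]: ω = 364.8381×35/61 = 209.3333 rpm, dir flips to −; running = −209.3333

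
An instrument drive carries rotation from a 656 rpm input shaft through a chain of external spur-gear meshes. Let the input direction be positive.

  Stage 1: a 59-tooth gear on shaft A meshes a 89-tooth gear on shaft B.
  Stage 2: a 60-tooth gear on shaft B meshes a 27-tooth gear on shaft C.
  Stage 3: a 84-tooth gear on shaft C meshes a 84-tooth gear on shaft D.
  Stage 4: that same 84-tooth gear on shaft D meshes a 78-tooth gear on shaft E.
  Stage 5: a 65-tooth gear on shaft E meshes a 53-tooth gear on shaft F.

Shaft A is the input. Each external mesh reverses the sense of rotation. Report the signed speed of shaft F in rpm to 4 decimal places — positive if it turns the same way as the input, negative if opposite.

Stage 1 [59T→89T]: ω = 656.0000×59/89 = 434.8764 rpm, dir flips to −; running = −434.8764
Stage 2 [60T→27T]: ω = 434.8764×60/27 = 966.3920 rpm, dir flips to +; running = +966.3920
Stage 3 [84T→84T]: ω = 966.3920×84/84 = 966.3920 rpm, dir flips to −; running = −966.3920
Stage 4 [84T→78T]: ω = 966.3920×84/78 = 1040.7299 rpm, dir flips to +; running = +1040.7299
Stage 5 [65T→53T]: ω = 1040.7299×65/53 = 1276.3668 rpm, dir flips to −; running = −1276.3668

-1276.3668 rpm (opposite to input, |ω| = 1276.3668 rpm)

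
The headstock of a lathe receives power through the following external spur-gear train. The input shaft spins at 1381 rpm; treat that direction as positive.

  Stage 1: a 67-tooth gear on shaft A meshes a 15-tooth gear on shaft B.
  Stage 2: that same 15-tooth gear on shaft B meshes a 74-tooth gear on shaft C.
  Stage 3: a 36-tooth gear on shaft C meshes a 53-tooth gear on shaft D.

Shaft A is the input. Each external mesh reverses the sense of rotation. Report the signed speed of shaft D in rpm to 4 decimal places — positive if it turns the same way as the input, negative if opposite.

-849.3044 rpm (opposite to input, |ω| = 849.3044 rpm)

Stage 1 [67T→15T]: ω = 1381.0000×67/15 = 6168.4667 rpm, dir flips to −; running = −6168.4667
Stage 2 [15T→74T]: ω = 6168.4667×15/74 = 1250.3649 rpm, dir flips to +; running = +1250.3649
Stage 3 [36T→53T]: ω = 1250.3649×36/53 = 849.3044 rpm, dir flips to −; running = −849.3044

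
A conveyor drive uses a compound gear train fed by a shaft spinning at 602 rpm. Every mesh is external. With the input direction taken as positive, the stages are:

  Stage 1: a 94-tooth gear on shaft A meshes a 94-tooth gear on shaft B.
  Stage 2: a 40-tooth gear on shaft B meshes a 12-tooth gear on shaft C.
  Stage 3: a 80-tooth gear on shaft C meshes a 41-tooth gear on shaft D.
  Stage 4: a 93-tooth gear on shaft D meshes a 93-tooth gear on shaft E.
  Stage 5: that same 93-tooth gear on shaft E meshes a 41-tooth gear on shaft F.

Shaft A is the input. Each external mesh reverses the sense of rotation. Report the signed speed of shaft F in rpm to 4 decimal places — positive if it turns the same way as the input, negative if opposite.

Stage 1 [94T→94T]: ω = 602.0000×94/94 = 602.0000 rpm, dir flips to −; running = −602.0000
Stage 2 [40T→12T]: ω = 602.0000×40/12 = 2006.6667 rpm, dir flips to +; running = +2006.6667
Stage 3 [80T→41T]: ω = 2006.6667×80/41 = 3915.4472 rpm, dir flips to −; running = −3915.4472
Stage 4 [93T→93T]: ω = 3915.4472×93/93 = 3915.4472 rpm, dir flips to +; running = +3915.4472
Stage 5 [93T→41T]: ω = 3915.4472×93/41 = 8881.3801 rpm, dir flips to −; running = −8881.3801

-8881.3801 rpm (opposite to input, |ω| = 8881.3801 rpm)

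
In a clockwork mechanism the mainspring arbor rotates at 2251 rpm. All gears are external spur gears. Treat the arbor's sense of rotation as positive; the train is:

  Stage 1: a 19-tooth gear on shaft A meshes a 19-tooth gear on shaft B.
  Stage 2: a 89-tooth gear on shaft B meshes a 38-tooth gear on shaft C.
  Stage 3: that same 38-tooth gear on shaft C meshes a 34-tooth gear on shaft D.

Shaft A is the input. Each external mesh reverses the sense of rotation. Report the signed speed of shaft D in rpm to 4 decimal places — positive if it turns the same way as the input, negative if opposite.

Stage 1 [19T→19T]: ω = 2251.0000×19/19 = 2251.0000 rpm, dir flips to −; running = −2251.0000
Stage 2 [89T→38T]: ω = 2251.0000×89/38 = 5272.0789 rpm, dir flips to +; running = +5272.0789
Stage 3 [38T→34T]: ω = 5272.0789×38/34 = 5892.3235 rpm, dir flips to −; running = −5892.3235

-5892.3235 rpm (opposite to input, |ω| = 5892.3235 rpm)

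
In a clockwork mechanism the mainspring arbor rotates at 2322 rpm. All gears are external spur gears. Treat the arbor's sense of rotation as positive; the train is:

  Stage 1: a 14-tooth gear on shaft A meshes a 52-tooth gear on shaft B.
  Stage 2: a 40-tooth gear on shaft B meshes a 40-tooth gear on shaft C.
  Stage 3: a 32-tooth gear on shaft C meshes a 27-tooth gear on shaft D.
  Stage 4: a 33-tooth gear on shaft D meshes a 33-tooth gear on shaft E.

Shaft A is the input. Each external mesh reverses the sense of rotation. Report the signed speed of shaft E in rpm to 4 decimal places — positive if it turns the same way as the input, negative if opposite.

+740.9231 rpm (same as input, |ω| = 740.9231 rpm)

Stage 1 [14T→52T]: ω = 2322.0000×14/52 = 625.1538 rpm, dir flips to −; running = −625.1538
Stage 2 [40T→40T]: ω = 625.1538×40/40 = 625.1538 rpm, dir flips to +; running = +625.1538
Stage 3 [32T→27T]: ω = 625.1538×32/27 = 740.9231 rpm, dir flips to −; running = −740.9231
Stage 4 [33T→33T]: ω = 740.9231×33/33 = 740.9231 rpm, dir flips to +; running = +740.9231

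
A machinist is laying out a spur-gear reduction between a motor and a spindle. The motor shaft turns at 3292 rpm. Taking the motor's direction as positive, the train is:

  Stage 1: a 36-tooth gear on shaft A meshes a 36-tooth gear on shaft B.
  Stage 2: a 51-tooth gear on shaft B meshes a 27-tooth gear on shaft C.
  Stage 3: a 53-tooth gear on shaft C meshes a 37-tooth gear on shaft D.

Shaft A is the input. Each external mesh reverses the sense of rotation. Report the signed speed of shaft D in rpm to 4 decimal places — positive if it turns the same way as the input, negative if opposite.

-8907.1832 rpm (opposite to input, |ω| = 8907.1832 rpm)

Stage 1 [36T→36T]: ω = 3292.0000×36/36 = 3292.0000 rpm, dir flips to −; running = −3292.0000
Stage 2 [51T→27T]: ω = 3292.0000×51/27 = 6218.2222 rpm, dir flips to +; running = +6218.2222
Stage 3 [53T→37T]: ω = 6218.2222×53/37 = 8907.1832 rpm, dir flips to −; running = −8907.1832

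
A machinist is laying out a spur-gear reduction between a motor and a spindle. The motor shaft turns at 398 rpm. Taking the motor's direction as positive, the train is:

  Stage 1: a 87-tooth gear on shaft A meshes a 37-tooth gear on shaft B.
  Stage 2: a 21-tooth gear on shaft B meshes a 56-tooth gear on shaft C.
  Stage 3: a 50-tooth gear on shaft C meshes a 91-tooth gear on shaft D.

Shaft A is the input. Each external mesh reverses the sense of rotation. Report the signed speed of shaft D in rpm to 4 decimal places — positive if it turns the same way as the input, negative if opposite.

Stage 1 [87T→37T]: ω = 398.0000×87/37 = 935.8378 rpm, dir flips to −; running = −935.8378
Stage 2 [21T→56T]: ω = 935.8378×21/56 = 350.9392 rpm, dir flips to +; running = +350.9392
Stage 3 [50T→91T]: ω = 350.9392×50/91 = 192.8237 rpm, dir flips to −; running = −192.8237

-192.8237 rpm (opposite to input, |ω| = 192.8237 rpm)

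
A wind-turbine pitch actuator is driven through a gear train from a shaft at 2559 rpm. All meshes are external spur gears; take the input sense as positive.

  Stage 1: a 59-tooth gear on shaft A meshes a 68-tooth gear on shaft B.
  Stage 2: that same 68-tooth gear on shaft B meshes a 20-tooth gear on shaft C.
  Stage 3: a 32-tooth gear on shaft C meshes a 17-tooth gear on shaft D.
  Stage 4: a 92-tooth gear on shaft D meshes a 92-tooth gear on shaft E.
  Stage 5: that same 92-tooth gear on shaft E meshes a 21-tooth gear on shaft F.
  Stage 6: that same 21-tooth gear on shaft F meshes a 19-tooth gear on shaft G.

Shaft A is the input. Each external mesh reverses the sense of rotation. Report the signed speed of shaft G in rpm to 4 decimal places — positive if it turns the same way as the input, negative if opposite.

+68806.2019 rpm (same as input, |ω| = 68806.2019 rpm)

Stage 1 [59T→68T]: ω = 2559.0000×59/68 = 2220.3088 rpm, dir flips to −; running = −2220.3088
Stage 2 [68T→20T]: ω = 2220.3088×68/20 = 7549.0500 rpm, dir flips to +; running = +7549.0500
Stage 3 [32T→17T]: ω = 7549.0500×32/17 = 14209.9765 rpm, dir flips to −; running = −14209.9765
Stage 4 [92T→92T]: ω = 14209.9765×92/92 = 14209.9765 rpm, dir flips to +; running = +14209.9765
Stage 5 [92T→21T]: ω = 14209.9765×92/21 = 62253.2303 rpm, dir flips to −; running = −62253.2303
Stage 6 [21T→19T]: ω = 62253.2303×21/19 = 68806.2019 rpm, dir flips to +; running = +68806.2019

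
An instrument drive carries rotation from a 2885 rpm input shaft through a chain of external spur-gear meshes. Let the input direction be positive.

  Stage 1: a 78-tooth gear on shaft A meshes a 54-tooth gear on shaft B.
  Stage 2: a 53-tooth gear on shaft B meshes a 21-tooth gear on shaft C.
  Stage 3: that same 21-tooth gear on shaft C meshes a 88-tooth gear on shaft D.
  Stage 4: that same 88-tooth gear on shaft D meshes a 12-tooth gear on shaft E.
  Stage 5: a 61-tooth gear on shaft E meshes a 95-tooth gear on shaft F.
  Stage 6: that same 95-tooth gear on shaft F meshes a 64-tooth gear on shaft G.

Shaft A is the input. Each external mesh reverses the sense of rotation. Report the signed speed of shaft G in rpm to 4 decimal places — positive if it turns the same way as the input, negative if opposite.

Stage 1 [78T→54T]: ω = 2885.0000×78/54 = 4167.2222 rpm, dir flips to −; running = −4167.2222
Stage 2 [53T→21T]: ω = 4167.2222×53/21 = 10517.2751 rpm, dir flips to +; running = +10517.2751
Stage 3 [21T→88T]: ω = 10517.2751×21/88 = 2509.8043 rpm, dir flips to −; running = −2509.8043
Stage 4 [88T→12T]: ω = 2509.8043×88/12 = 18405.2315 rpm, dir flips to +; running = +18405.2315
Stage 5 [61T→95T]: ω = 18405.2315×61/95 = 11818.0960 rpm, dir flips to −; running = −11818.0960
Stage 6 [95T→64T]: ω = 11818.0960×95/64 = 17542.4863 rpm, dir flips to +; running = +17542.4863

+17542.4863 rpm (same as input, |ω| = 17542.4863 rpm)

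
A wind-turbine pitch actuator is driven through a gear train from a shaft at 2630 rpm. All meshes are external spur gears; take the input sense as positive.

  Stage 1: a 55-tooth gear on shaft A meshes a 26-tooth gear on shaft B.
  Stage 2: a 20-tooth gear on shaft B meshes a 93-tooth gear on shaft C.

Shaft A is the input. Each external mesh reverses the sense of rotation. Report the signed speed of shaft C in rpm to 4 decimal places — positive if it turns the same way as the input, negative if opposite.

Stage 1 [55T→26T]: ω = 2630.0000×55/26 = 5563.4615 rpm, dir flips to −; running = −5563.4615
Stage 2 [20T→93T]: ω = 5563.4615×20/93 = 1196.4433 rpm, dir flips to +; running = +1196.4433

+1196.4433 rpm (same as input, |ω| = 1196.4433 rpm)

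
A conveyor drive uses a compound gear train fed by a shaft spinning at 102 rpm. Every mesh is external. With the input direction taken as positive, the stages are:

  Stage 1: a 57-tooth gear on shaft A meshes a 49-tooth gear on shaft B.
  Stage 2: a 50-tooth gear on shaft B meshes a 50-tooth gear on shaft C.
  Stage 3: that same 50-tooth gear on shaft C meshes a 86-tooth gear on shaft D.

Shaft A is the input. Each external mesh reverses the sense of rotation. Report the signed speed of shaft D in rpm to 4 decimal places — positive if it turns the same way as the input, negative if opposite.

-68.9843 rpm (opposite to input, |ω| = 68.9843 rpm)

Stage 1 [57T→49T]: ω = 102.0000×57/49 = 118.6531 rpm, dir flips to −; running = −118.6531
Stage 2 [50T→50T]: ω = 118.6531×50/50 = 118.6531 rpm, dir flips to +; running = +118.6531
Stage 3 [50T→86T]: ω = 118.6531×50/86 = 68.9843 rpm, dir flips to −; running = −68.9843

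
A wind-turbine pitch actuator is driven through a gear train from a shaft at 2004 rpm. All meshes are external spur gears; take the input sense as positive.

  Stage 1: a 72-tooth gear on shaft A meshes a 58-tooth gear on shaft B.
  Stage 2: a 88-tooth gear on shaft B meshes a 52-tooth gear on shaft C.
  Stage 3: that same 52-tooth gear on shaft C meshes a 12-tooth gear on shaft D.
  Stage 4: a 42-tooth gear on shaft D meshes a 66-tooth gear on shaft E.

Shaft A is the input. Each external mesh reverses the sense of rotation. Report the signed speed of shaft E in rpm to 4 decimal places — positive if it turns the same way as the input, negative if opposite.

Stage 1 [72T→58T]: ω = 2004.0000×72/58 = 2487.7241 rpm, dir flips to −; running = −2487.7241
Stage 2 [88T→52T]: ω = 2487.7241×88/52 = 4209.9947 rpm, dir flips to +; running = +4209.9947
Stage 3 [52T→12T]: ω = 4209.9947×52/12 = 18243.3103 rpm, dir flips to −; running = −18243.3103
Stage 4 [42T→66T]: ω = 18243.3103×42/66 = 11609.3793 rpm, dir flips to +; running = +11609.3793

+11609.3793 rpm (same as input, |ω| = 11609.3793 rpm)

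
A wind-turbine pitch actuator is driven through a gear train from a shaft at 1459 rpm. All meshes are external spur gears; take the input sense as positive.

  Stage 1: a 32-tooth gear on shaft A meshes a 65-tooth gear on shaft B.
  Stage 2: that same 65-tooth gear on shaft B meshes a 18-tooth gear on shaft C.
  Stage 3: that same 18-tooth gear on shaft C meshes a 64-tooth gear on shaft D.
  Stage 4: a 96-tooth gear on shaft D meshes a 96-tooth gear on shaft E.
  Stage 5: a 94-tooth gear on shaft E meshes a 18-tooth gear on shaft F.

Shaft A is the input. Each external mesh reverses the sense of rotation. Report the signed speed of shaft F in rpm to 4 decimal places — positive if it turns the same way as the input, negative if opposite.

-3809.6111 rpm (opposite to input, |ω| = 3809.6111 rpm)

Stage 1 [32T→65T]: ω = 1459.0000×32/65 = 718.2769 rpm, dir flips to −; running = −718.2769
Stage 2 [65T→18T]: ω = 718.2769×65/18 = 2593.7778 rpm, dir flips to +; running = +2593.7778
Stage 3 [18T→64T]: ω = 2593.7778×18/64 = 729.5000 rpm, dir flips to −; running = −729.5000
Stage 4 [96T→96T]: ω = 729.5000×96/96 = 729.5000 rpm, dir flips to +; running = +729.5000
Stage 5 [94T→18T]: ω = 729.5000×94/18 = 3809.6111 rpm, dir flips to −; running = −3809.6111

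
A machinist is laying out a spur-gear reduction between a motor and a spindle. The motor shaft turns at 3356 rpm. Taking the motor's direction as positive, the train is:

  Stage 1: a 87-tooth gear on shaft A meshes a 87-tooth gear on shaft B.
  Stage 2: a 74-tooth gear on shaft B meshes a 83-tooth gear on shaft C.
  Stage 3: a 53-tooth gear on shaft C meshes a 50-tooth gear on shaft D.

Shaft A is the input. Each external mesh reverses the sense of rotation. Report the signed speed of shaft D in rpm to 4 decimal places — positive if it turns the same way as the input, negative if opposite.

Stage 1 [87T→87T]: ω = 3356.0000×87/87 = 3356.0000 rpm, dir flips to −; running = −3356.0000
Stage 2 [74T→83T]: ω = 3356.0000×74/83 = 2992.0964 rpm, dir flips to +; running = +2992.0964
Stage 3 [53T→50T]: ω = 2992.0964×53/50 = 3171.6222 rpm, dir flips to −; running = −3171.6222

-3171.6222 rpm (opposite to input, |ω| = 3171.6222 rpm)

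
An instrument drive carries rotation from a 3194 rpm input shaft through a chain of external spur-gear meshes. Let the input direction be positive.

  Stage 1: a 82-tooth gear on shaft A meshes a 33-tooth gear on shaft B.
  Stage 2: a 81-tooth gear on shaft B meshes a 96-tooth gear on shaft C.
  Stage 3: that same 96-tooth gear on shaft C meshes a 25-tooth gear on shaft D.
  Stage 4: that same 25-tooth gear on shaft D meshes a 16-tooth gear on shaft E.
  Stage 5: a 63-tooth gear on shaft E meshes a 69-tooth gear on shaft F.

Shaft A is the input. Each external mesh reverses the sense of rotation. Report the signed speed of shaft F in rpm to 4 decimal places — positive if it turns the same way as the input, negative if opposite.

Stage 1 [82T→33T]: ω = 3194.0000×82/33 = 7936.6061 rpm, dir flips to −; running = −7936.6061
Stage 2 [81T→96T]: ω = 7936.6061×81/96 = 6696.5114 rpm, dir flips to +; running = +6696.5114
Stage 3 [96T→25T]: ω = 6696.5114×96/25 = 25714.6036 rpm, dir flips to −; running = −25714.6036
Stage 4 [25T→16T]: ω = 25714.6036×25/16 = 40179.0682 rpm, dir flips to +; running = +40179.0682
Stage 5 [63T→69T]: ω = 40179.0682×63/69 = 36685.2362 rpm, dir flips to −; running = −36685.2362

-36685.2362 rpm (opposite to input, |ω| = 36685.2362 rpm)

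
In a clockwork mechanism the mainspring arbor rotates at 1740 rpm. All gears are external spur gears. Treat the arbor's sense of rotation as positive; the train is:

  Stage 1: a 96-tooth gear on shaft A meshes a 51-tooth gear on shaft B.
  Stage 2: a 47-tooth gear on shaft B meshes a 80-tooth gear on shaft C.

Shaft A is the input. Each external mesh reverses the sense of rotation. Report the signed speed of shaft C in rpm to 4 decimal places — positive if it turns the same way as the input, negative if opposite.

Stage 1 [96T→51T]: ω = 1740.0000×96/51 = 3275.2941 rpm, dir flips to −; running = −3275.2941
Stage 2 [47T→80T]: ω = 3275.2941×47/80 = 1924.2353 rpm, dir flips to +; running = +1924.2353

+1924.2353 rpm (same as input, |ω| = 1924.2353 rpm)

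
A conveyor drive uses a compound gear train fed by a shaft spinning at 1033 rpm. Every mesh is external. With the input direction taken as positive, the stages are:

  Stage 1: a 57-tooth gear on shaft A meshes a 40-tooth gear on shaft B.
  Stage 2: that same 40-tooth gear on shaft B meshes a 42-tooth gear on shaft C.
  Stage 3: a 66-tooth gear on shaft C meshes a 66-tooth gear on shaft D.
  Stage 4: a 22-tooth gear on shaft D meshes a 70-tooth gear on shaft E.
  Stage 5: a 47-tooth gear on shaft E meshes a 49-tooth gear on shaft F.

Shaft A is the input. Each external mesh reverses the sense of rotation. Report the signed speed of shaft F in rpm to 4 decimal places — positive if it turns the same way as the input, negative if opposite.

Stage 1 [57T→40T]: ω = 1033.0000×57/40 = 1472.0250 rpm, dir flips to −; running = −1472.0250
Stage 2 [40T→42T]: ω = 1472.0250×40/42 = 1401.9286 rpm, dir flips to +; running = +1401.9286
Stage 3 [66T→66T]: ω = 1401.9286×66/66 = 1401.9286 rpm, dir flips to −; running = −1401.9286
Stage 4 [22T→70T]: ω = 1401.9286×22/70 = 440.6061 rpm, dir flips to +; running = +440.6061
Stage 5 [47T→49T]: ω = 440.6061×47/49 = 422.6222 rpm, dir flips to −; running = −422.6222

-422.6222 rpm (opposite to input, |ω| = 422.6222 rpm)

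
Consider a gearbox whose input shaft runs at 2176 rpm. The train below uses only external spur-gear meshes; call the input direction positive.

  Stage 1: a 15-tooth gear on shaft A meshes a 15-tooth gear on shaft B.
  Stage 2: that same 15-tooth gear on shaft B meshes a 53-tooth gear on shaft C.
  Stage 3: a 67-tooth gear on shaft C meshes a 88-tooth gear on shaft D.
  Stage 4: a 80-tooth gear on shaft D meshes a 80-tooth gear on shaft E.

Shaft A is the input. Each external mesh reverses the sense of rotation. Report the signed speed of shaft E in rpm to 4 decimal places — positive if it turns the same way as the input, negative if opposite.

Stage 1 [15T→15T]: ω = 2176.0000×15/15 = 2176.0000 rpm, dir flips to −; running = −2176.0000
Stage 2 [15T→53T]: ω = 2176.0000×15/53 = 615.8491 rpm, dir flips to +; running = +615.8491
Stage 3 [67T→88T]: ω = 615.8491×67/88 = 468.8851 rpm, dir flips to −; running = −468.8851
Stage 4 [80T→80T]: ω = 468.8851×80/80 = 468.8851 rpm, dir flips to +; running = +468.8851

+468.8851 rpm (same as input, |ω| = 468.8851 rpm)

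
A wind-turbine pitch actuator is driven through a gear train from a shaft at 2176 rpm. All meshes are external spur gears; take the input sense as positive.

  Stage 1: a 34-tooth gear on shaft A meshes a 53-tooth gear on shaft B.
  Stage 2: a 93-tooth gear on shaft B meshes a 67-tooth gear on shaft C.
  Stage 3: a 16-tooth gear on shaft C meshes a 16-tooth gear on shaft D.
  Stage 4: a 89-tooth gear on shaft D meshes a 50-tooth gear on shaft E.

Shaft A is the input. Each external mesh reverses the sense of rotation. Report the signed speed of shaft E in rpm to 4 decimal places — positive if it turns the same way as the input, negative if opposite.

+3448.9753 rpm (same as input, |ω| = 3448.9753 rpm)

Stage 1 [34T→53T]: ω = 2176.0000×34/53 = 1395.9245 rpm, dir flips to −; running = −1395.9245
Stage 2 [93T→67T]: ω = 1395.9245×93/67 = 1937.6266 rpm, dir flips to +; running = +1937.6266
Stage 3 [16T→16T]: ω = 1937.6266×16/16 = 1937.6266 rpm, dir flips to −; running = −1937.6266
Stage 4 [89T→50T]: ω = 1937.6266×89/50 = 3448.9753 rpm, dir flips to +; running = +3448.9753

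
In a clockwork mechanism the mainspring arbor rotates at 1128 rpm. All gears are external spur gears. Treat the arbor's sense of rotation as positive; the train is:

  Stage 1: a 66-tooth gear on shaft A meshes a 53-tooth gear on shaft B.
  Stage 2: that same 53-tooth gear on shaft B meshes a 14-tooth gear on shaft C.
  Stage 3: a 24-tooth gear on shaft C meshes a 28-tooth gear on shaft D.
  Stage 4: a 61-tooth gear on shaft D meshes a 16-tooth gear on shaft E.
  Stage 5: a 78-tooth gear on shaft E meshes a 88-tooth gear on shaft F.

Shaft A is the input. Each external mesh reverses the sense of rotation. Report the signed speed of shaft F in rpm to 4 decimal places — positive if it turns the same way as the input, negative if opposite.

Stage 1 [66T→53T]: ω = 1128.0000×66/53 = 1404.6792 rpm, dir flips to −; running = −1404.6792
Stage 2 [53T→14T]: ω = 1404.6792×53/14 = 5317.7143 rpm, dir flips to +; running = +5317.7143
Stage 3 [24T→28T]: ω = 5317.7143×24/28 = 4558.0408 rpm, dir flips to −; running = −4558.0408
Stage 4 [61T→16T]: ω = 4558.0408×61/16 = 17377.5306 rpm, dir flips to +; running = +17377.5306
Stage 5 [78T→88T]: ω = 17377.5306×78/88 = 15402.8112 rpm, dir flips to −; running = −15402.8112

-15402.8112 rpm (opposite to input, |ω| = 15402.8112 rpm)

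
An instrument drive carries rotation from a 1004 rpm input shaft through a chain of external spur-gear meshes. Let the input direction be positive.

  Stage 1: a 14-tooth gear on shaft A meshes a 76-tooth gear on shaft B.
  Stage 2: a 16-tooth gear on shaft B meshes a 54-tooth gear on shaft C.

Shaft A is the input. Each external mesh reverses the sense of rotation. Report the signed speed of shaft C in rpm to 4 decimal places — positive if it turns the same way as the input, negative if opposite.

+54.7992 rpm (same as input, |ω| = 54.7992 rpm)

Stage 1 [14T→76T]: ω = 1004.0000×14/76 = 184.9474 rpm, dir flips to −; running = −184.9474
Stage 2 [16T→54T]: ω = 184.9474×16/54 = 54.7992 rpm, dir flips to +; running = +54.7992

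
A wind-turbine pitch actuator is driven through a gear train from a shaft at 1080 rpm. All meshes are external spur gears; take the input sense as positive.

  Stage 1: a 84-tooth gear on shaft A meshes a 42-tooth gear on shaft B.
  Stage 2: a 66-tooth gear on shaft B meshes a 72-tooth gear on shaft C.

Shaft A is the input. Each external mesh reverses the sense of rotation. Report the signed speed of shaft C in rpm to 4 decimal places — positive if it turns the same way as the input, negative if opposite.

Stage 1 [84T→42T]: ω = 1080.0000×84/42 = 2160.0000 rpm, dir flips to −; running = −2160.0000
Stage 2 [66T→72T]: ω = 2160.0000×66/72 = 1980.0000 rpm, dir flips to +; running = +1980.0000

+1980.0000 rpm (same as input, |ω| = 1980.0000 rpm)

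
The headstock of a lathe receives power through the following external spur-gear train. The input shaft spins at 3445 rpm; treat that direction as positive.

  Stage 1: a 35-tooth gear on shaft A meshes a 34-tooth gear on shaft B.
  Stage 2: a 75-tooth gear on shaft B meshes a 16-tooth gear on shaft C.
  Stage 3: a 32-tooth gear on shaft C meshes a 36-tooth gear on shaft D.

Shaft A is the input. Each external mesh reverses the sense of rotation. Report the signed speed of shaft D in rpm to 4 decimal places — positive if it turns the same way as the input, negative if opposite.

-14776.3480 rpm (opposite to input, |ω| = 14776.3480 rpm)

Stage 1 [35T→34T]: ω = 3445.0000×35/34 = 3546.3235 rpm, dir flips to −; running = −3546.3235
Stage 2 [75T→16T]: ω = 3546.3235×75/16 = 16623.3915 rpm, dir flips to +; running = +16623.3915
Stage 3 [32T→36T]: ω = 16623.3915×32/36 = 14776.3480 rpm, dir flips to −; running = −14776.3480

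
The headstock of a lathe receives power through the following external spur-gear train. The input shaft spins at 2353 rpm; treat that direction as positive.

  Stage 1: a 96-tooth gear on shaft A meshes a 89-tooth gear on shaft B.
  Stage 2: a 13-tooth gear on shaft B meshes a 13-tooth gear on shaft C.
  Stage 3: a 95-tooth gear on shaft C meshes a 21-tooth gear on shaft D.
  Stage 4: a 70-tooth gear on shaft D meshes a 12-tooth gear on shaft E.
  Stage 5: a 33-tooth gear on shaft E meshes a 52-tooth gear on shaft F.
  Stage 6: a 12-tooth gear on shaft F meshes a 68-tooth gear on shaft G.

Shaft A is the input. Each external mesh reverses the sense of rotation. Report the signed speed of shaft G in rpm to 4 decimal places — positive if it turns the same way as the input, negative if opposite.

+7500.7931 rpm (same as input, |ω| = 7500.7931 rpm)

Stage 1 [96T→89T]: ω = 2353.0000×96/89 = 2538.0674 rpm, dir flips to −; running = −2538.0674
Stage 2 [13T→13T]: ω = 2538.0674×13/13 = 2538.0674 rpm, dir flips to +; running = +2538.0674
Stage 3 [95T→21T]: ω = 2538.0674×95/21 = 11481.7335 rpm, dir flips to −; running = −11481.7335
Stage 4 [70T→12T]: ω = 11481.7335×70/12 = 66976.7790 rpm, dir flips to +; running = +66976.7790
Stage 5 [33T→52T]: ω = 66976.7790×33/52 = 42504.4944 rpm, dir flips to −; running = −42504.4944
Stage 6 [12T→68T]: ω = 42504.4944×12/68 = 7500.7931 rpm, dir flips to +; running = +7500.7931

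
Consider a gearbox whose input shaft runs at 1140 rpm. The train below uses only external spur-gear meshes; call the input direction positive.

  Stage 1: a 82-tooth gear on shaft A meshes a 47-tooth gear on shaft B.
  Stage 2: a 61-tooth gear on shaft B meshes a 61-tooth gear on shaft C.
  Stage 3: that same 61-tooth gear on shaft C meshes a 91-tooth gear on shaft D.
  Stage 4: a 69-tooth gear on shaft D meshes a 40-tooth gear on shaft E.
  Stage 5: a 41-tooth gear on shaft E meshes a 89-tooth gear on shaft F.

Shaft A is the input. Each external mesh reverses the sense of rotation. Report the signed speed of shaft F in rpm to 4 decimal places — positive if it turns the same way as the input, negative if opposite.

-1059.4787 rpm (opposite to input, |ω| = 1059.4787 rpm)

Stage 1 [82T→47T]: ω = 1140.0000×82/47 = 1988.9362 rpm, dir flips to −; running = −1988.9362
Stage 2 [61T→61T]: ω = 1988.9362×61/61 = 1988.9362 rpm, dir flips to +; running = +1988.9362
Stage 3 [61T→91T]: ω = 1988.9362×61/91 = 1333.2429 rpm, dir flips to −; running = −1333.2429
Stage 4 [69T→40T]: ω = 1333.2429×69/40 = 2299.8440 rpm, dir flips to +; running = +2299.8440
Stage 5 [41T→89T]: ω = 2299.8440×41/89 = 1059.4787 rpm, dir flips to −; running = −1059.4787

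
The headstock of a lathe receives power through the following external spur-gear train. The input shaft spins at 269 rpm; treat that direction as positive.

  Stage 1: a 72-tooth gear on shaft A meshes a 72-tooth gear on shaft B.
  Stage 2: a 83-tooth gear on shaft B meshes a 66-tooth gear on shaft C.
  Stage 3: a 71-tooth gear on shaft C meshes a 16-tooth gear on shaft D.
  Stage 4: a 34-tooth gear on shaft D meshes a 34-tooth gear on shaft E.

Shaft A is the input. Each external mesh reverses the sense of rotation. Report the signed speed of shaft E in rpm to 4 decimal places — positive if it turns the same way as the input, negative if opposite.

Stage 1 [72T→72T]: ω = 269.0000×72/72 = 269.0000 rpm, dir flips to −; running = −269.0000
Stage 2 [83T→66T]: ω = 269.0000×83/66 = 338.2879 rpm, dir flips to +; running = +338.2879
Stage 3 [71T→16T]: ω = 338.2879×71/16 = 1501.1525 rpm, dir flips to −; running = −1501.1525
Stage 4 [34T→34T]: ω = 1501.1525×34/34 = 1501.1525 rpm, dir flips to +; running = +1501.1525

+1501.1525 rpm (same as input, |ω| = 1501.1525 rpm)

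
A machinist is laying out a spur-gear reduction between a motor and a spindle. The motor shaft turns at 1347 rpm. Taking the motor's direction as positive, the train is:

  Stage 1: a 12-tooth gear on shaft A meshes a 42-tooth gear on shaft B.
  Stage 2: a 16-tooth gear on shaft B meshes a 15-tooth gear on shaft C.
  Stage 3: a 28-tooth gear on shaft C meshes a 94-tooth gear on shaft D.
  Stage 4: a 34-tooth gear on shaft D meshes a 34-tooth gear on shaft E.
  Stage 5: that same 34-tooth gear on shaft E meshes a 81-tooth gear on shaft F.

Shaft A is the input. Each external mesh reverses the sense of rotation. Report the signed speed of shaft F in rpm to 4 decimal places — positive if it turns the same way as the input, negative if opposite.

-51.3278 rpm (opposite to input, |ω| = 51.3278 rpm)

Stage 1 [12T→42T]: ω = 1347.0000×12/42 = 384.8571 rpm, dir flips to −; running = −384.8571
Stage 2 [16T→15T]: ω = 384.8571×16/15 = 410.5143 rpm, dir flips to +; running = +410.5143
Stage 3 [28T→94T]: ω = 410.5143×28/94 = 122.2809 rpm, dir flips to −; running = −122.2809
Stage 4 [34T→34T]: ω = 122.2809×34/34 = 122.2809 rpm, dir flips to +; running = +122.2809
Stage 5 [34T→81T]: ω = 122.2809×34/81 = 51.3278 rpm, dir flips to −; running = −51.3278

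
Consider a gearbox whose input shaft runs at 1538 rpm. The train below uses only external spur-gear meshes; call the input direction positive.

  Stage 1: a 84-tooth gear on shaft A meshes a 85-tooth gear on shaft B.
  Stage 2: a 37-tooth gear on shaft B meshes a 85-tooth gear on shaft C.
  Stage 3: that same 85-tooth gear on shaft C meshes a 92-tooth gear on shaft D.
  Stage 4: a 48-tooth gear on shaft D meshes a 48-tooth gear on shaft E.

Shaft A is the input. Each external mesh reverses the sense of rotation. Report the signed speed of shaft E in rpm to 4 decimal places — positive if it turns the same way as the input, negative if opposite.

+611.2665 rpm (same as input, |ω| = 611.2665 rpm)

Stage 1 [84T→85T]: ω = 1538.0000×84/85 = 1519.9059 rpm, dir flips to −; running = −1519.9059
Stage 2 [37T→85T]: ω = 1519.9059×37/85 = 661.6061 rpm, dir flips to +; running = +661.6061
Stage 3 [85T→92T]: ω = 661.6061×85/92 = 611.2665 rpm, dir flips to −; running = −611.2665
Stage 4 [48T→48T]: ω = 611.2665×48/48 = 611.2665 rpm, dir flips to +; running = +611.2665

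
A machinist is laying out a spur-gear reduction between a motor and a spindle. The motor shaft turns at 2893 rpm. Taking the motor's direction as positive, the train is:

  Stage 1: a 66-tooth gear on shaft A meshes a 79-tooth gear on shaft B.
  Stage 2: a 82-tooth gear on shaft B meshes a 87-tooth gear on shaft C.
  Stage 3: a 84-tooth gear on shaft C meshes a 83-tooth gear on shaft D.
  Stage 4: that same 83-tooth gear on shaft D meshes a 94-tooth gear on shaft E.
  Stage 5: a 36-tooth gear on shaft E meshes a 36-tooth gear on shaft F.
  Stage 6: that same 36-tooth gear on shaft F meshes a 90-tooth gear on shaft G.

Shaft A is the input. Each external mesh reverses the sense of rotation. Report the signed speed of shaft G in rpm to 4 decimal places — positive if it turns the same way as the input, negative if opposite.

+814.2754 rpm (same as input, |ω| = 814.2754 rpm)

Stage 1 [66T→79T]: ω = 2893.0000×66/79 = 2416.9367 rpm, dir flips to −; running = −2416.9367
Stage 2 [82T→87T]: ω = 2416.9367×82/87 = 2278.0323 rpm, dir flips to +; running = +2278.0323
Stage 3 [84T→83T]: ω = 2278.0323×84/83 = 2305.4785 rpm, dir flips to −; running = −2305.4785
Stage 4 [83T→94T]: ω = 2305.4785×83/94 = 2035.6884 rpm, dir flips to +; running = +2035.6884
Stage 5 [36T→36T]: ω = 2035.6884×36/36 = 2035.6884 rpm, dir flips to −; running = −2035.6884
Stage 6 [36T→90T]: ω = 2035.6884×36/90 = 814.2754 rpm, dir flips to +; running = +814.2754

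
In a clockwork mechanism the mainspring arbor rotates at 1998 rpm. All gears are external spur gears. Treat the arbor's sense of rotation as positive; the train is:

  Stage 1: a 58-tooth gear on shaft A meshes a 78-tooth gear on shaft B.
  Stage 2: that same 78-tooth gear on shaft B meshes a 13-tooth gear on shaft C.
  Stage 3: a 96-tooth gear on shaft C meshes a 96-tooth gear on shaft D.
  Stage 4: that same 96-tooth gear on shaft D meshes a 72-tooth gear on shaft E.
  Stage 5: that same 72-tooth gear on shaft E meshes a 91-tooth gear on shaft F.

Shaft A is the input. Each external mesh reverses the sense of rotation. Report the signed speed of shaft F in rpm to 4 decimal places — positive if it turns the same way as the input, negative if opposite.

-9403.9425 rpm (opposite to input, |ω| = 9403.9425 rpm)

Stage 1 [58T→78T]: ω = 1998.0000×58/78 = 1485.6923 rpm, dir flips to −; running = −1485.6923
Stage 2 [78T→13T]: ω = 1485.6923×78/13 = 8914.1538 rpm, dir flips to +; running = +8914.1538
Stage 3 [96T→96T]: ω = 8914.1538×96/96 = 8914.1538 rpm, dir flips to −; running = −8914.1538
Stage 4 [96T→72T]: ω = 8914.1538×96/72 = 11885.5385 rpm, dir flips to +; running = +11885.5385
Stage 5 [72T→91T]: ω = 11885.5385×72/91 = 9403.9425 rpm, dir flips to −; running = −9403.9425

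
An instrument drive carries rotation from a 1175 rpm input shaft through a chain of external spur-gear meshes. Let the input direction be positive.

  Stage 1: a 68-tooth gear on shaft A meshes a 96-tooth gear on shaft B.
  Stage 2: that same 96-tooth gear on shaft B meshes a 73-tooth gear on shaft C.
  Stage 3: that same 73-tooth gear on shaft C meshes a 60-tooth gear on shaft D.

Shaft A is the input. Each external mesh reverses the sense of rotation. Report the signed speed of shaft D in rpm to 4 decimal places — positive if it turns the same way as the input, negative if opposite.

-1331.6667 rpm (opposite to input, |ω| = 1331.6667 rpm)

Stage 1 [68T→96T]: ω = 1175.0000×68/96 = 832.2917 rpm, dir flips to −; running = −832.2917
Stage 2 [96T→73T]: ω = 832.2917×96/73 = 1094.5205 rpm, dir flips to +; running = +1094.5205
Stage 3 [73T→60T]: ω = 1094.5205×73/60 = 1331.6667 rpm, dir flips to −; running = −1331.6667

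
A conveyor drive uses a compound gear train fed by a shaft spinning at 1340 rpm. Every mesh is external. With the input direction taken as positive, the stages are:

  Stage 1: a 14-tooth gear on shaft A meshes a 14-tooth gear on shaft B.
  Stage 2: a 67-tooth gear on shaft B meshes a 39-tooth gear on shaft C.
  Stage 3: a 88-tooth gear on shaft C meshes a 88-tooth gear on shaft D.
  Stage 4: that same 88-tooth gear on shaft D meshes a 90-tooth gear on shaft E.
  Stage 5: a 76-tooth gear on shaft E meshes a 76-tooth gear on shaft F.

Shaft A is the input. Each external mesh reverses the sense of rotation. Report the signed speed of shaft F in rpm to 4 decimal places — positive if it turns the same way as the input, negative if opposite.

-2250.8946 rpm (opposite to input, |ω| = 2250.8946 rpm)

Stage 1 [14T→14T]: ω = 1340.0000×14/14 = 1340.0000 rpm, dir flips to −; running = −1340.0000
Stage 2 [67T→39T]: ω = 1340.0000×67/39 = 2302.0513 rpm, dir flips to +; running = +2302.0513
Stage 3 [88T→88T]: ω = 2302.0513×88/88 = 2302.0513 rpm, dir flips to −; running = −2302.0513
Stage 4 [88T→90T]: ω = 2302.0513×88/90 = 2250.8946 rpm, dir flips to +; running = +2250.8946
Stage 5 [76T→76T]: ω = 2250.8946×76/76 = 2250.8946 rpm, dir flips to −; running = −2250.8946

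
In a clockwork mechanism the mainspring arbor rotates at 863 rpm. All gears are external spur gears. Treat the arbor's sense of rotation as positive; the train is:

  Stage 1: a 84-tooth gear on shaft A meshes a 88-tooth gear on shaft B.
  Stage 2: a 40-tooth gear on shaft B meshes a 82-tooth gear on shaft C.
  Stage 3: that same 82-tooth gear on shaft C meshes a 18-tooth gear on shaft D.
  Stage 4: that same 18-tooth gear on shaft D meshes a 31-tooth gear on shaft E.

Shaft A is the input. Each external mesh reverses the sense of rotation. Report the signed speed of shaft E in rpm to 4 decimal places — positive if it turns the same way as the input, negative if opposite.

+1062.9326 rpm (same as input, |ω| = 1062.9326 rpm)

Stage 1 [84T→88T]: ω = 863.0000×84/88 = 823.7727 rpm, dir flips to −; running = −823.7727
Stage 2 [40T→82T]: ω = 823.7727×40/82 = 401.8404 rpm, dir flips to +; running = +401.8404
Stage 3 [82T→18T]: ω = 401.8404×82/18 = 1830.6061 rpm, dir flips to −; running = −1830.6061
Stage 4 [18T→31T]: ω = 1830.6061×18/31 = 1062.9326 rpm, dir flips to +; running = +1062.9326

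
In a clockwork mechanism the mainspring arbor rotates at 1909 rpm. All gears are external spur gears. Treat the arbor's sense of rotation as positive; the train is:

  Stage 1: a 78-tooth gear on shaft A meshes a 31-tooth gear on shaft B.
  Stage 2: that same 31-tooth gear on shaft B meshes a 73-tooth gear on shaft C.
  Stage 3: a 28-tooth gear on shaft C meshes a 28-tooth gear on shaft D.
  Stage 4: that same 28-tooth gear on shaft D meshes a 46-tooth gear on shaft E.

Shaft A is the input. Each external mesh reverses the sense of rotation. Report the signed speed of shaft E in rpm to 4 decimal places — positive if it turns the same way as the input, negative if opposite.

Stage 1 [78T→31T]: ω = 1909.0000×78/31 = 4803.2903 rpm, dir flips to −; running = −4803.2903
Stage 2 [31T→73T]: ω = 4803.2903×31/73 = 2039.7534 rpm, dir flips to +; running = +2039.7534
Stage 3 [28T→28T]: ω = 2039.7534×28/28 = 2039.7534 rpm, dir flips to −; running = −2039.7534
Stage 4 [28T→46T]: ω = 2039.7534×28/46 = 1241.5890 rpm, dir flips to +; running = +1241.5890

+1241.5890 rpm (same as input, |ω| = 1241.5890 rpm)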